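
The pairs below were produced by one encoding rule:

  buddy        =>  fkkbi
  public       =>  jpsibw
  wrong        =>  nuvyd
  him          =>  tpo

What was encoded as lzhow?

Read the word backwards and shift each letter +7.
Undoing it on lzhow: shift back: l−7=e, z−7=s, h−7=a, o−7=h, w−7=p → esahp; then reverse → phase.

phase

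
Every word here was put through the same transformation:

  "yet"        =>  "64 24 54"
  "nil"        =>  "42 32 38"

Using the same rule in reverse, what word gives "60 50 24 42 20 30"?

wrench

y(#25)→64 and e(#5)→24: differences scale by 2, so n = 2·pos + 14. The formula is n = 2×(alphabet index, a=1) + 14.
Reversing it on 60 50 24 42 20 30: 60→(60−14)÷2=23=w, 50→(50−14)÷2=18=r, 24→(24−14)÷2=5=e, 42→(42−14)÷2=14=n, 20→(20−14)÷2=3=c, 30→(30−14)÷2=8=h.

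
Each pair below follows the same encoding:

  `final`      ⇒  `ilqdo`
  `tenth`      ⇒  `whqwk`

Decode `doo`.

Compare letters: f→i is +3, i→l is +3, n→q is +3 — a constant shift. Each letter is shifted forward by 3 in the alphabet (a Caesar shift of +3).
Reversing it on doo: d−3=a, o−3=l, o−3=l.

all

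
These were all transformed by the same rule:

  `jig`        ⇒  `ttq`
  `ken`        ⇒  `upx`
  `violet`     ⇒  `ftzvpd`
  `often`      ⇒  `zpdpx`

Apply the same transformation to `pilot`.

ztvzd

The shift depends on letter class: consonant j→t is +10, but vowel i→t is +11. The rule splits by letter class: vowels +11, consonants +10.
For pilot: p(cons)+10=z, i(vowel)+11=t, l(cons)+10=v, o(vowel)+11=z, t(cons)+10=d.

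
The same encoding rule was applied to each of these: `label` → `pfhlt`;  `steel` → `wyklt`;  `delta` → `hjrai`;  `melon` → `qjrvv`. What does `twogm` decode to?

Each letter shifts forward by (position + 4), i.e. 4, 5, 6, … — the shift grows by one for each successive letter.
Undoing it on twogm: t−4=p, w−5=r, o−6=i, g−7=z, m−8=e.

prize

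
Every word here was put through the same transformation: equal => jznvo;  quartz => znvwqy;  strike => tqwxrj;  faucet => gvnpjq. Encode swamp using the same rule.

thvlc

e(4)→j(9) and q(16)→z(25) fit y≡23x+21 (mod 26); the inverse of 23 mod 26 is 17. Treating letters as 0–25, the rule is x ↦ 23x + 21 (mod 26).
Applying it to swamp: s(18)→23·18+21≡19=t; w(22)→23·22+21≡7=h; a(0)→23·0+21≡21=v; m(12)→23·12+21≡11=l; p(15)→23·15+21≡2=c (all mod 26).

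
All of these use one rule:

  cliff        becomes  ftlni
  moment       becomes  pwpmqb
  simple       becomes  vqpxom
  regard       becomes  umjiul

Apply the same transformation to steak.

vbhin

Shifts by position in cliff: pos 0: c→f (+3), pos 1: l→t (+8), pos 2: i→l (+3), pos 3: f→n (+8) — repeating every 2. The shifts repeat in a cycle of length 2: positions 0,1,… shift by +3, +8, then the pattern repeats.
Applying it to steak: s+3=v, t+8=b, e+3=h, a+8=i, k+3=n.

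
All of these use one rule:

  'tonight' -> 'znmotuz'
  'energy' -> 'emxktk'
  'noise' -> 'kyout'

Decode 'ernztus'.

monthly

The output letters match the input read backwards, each shifted +6: tonight reversed is thginot. Two steps: reverse the string, then apply a Caesar shift of +6.
Decoding ernztus: shift back: e−6=y, r−6=l, n−6=h, z−6=t, t−6=n, u−6=o, s−6=m → ylhtnom; then reverse → monthly.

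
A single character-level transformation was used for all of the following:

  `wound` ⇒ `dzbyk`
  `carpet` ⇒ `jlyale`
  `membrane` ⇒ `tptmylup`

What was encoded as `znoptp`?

Shifts by position in wound: pos 0: w→d (+7), pos 1: o→z (+11), pos 2: u→b (+7), pos 3: n→y (+11) — repeating every 2. A repeating key of period 2 is used — shifts +7, +11 over and over.
Undoing it on znoptp: z−7=s, n−11=c, o−7=h, p−11=e, t−7=m, p−11=e.

scheme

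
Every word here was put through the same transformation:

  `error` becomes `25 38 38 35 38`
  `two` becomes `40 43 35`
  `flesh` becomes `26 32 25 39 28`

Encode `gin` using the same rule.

e is letter #5 and maps to 25: an offset of 20. The number is (letter's place in the alphabet, a=1) + 20.
On gin: g=7→27, i=9→29, n=14→34.

27 29 34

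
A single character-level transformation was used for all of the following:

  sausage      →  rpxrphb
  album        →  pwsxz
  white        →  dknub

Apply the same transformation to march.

Each letter's alphabet position (a=0..z=25) is mapped through 3·x+15 mod 26 — an affine cipher.
Applying it to march: m(12)→3·12+15≡25=z; a(0)→3·0+15≡15=p; r(17)→3·17+15≡14=o; c(2)→3·2+15≡21=v; h(7)→3·7+15≡10=k (all mod 26).

zpovk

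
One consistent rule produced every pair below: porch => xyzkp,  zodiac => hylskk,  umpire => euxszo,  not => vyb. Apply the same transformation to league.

tokoeo

The shift depends on letter class: consonant p→x is +8, but vowel o→y is +10. The rule splits by letter class: vowels +10, consonants +8.
Applying it to league: l(cons)+8=t, e(vowel)+10=o, a(vowel)+10=k, g(cons)+8=o, u(vowel)+10=e, e(vowel)+10=o.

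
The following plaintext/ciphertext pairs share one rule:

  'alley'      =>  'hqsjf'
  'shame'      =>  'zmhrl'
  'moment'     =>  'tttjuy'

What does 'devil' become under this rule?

Shifts by position in alley: pos 0: a→h (+7), pos 1: l→q (+5), pos 2: l→s (+7), pos 3: e→j (+5) — repeating every 2. It's a Vigenère-style cipher with numeric key [7,5]: position i shifts by key[i mod 2].
For devil: d+7=k, e+5=j, v+7=c, i+5=n, l+7=s.

kjcns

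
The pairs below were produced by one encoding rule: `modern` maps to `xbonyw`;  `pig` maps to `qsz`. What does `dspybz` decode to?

profit

The output letters match the input read backwards, each shifted +10: modern reversed is nredom. The word is reversed, then every letter is shifted forward by 10.
Reversing it on dspybz: shift back: d−10=t, s−10=i, p−10=f, y−10=o, b−10=r, z−10=p → tiforp; then reverse → profit.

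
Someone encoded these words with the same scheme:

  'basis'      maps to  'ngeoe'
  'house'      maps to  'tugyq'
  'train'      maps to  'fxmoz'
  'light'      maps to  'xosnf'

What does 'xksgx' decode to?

Shifts by position in basis: pos 0: b→n (+12), pos 1: a→g (+6), pos 2: s→e (+12), pos 3: i→o (+6) — repeating every 2. It's a Vigenère-style cipher with numeric key [12,6]: position i shifts by key[i mod 2].
Decoding xksgx: x−12=l, k−6=e, s−12=g, g−6=a, x−12=l.

legal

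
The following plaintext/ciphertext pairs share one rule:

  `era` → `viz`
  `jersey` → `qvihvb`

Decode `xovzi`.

Each pair mirrors across the alphabet (e↔v, r↔i, a↔z): positions sum to 25. Each letter is replaced by its mirror in the alphabet: a↔z, b↔y, c↔x, and so on (the Atbash cipher).
Reversing it on xovzi: x↔c, o↔l, v↔e, z↔a, i↔r.

clear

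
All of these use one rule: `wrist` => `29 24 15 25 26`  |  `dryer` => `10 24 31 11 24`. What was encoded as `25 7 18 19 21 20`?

salmon

w is letter #23 and maps to 29: an offset of 6. Letters become their 1-based position plus 6 (so a→7, b→8, …).
Reversing it on 25 7 18 19 21 20: 25→(25−6)÷1=19=s, 7→(7−6)÷1=1=a, 18→(18−6)÷1=12=l, 19→(19−6)÷1=13=m, 21→(21−6)÷1=15=o, 20→(20−6)÷1=14=n.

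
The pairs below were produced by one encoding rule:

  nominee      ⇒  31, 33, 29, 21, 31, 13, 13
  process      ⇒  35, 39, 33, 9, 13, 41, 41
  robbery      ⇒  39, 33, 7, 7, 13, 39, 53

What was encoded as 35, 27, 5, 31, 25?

plank

With a=1..z=26, the number is 2·pos + 3.
Decoding 35, 27, 5, 31, 25: 35→(35−3)÷2=16=p, 27→(27−3)÷2=12=l, 5→(5−3)÷2=1=a, 31→(31−3)÷2=14=n, 25→(25−3)÷2=11=k.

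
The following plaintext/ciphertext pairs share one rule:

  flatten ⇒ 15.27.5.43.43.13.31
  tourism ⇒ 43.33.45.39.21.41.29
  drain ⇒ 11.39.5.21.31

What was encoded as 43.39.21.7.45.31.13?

tribune

With a=1..z=26, the number is 2·pos + 3.
Decoding 43.39.21.7.45.31.13: 43→(43−3)÷2=20=t, 39→(39−3)÷2=18=r, 21→(21−3)÷2=9=i, 7→(7−3)÷2=2=b, 45→(45−3)÷2=21=u, 31→(31−3)÷2=14=n, 13→(13−3)÷2=5=e.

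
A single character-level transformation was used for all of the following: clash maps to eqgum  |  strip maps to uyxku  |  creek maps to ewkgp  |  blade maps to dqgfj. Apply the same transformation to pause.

rfauj

Shifts by position in clash: pos 0: c→e (+2), pos 1: l→q (+5), pos 2: a→g (+6), pos 3: s→u (+2), pos 4: h→m (+5) — repeating every 3. The shifts repeat in a cycle of length 3: positions 0,1,… shift by +2, +5, +6, then the pattern repeats.
Applying it to pause: p+2=r, a+5=f, u+6=a, s+2=u, e+5=j.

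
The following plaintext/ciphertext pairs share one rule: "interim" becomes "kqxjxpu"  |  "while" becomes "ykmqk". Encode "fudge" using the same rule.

Letter i (0-indexed) is shifted by i+2, so successive shifts are 2, 3, 4, ….
For fudge: f+2=h, u+3=x, d+4=h, g+5=l, e+6=k.

hxhlk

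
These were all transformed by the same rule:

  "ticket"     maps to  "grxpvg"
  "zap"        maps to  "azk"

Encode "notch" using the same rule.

Each letter is replaced by its mirror in the alphabet: a↔z, b↔y, c↔x, and so on (the Atbash cipher).
Applying it to notch: n↔m, o↔l, t↔g, c↔x, h↔s.

mlgxs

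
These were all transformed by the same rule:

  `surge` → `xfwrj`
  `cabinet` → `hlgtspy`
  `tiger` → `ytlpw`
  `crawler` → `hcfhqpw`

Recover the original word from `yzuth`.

topic

Shifts by position in surge: pos 0: s→x (+5), pos 1: u→f (+11), pos 2: r→w (+5), pos 3: g→r (+11) — repeating every 2. The shifts repeat in a cycle of length 2: positions 0,1,… shift by +5, +11, then the pattern repeats.
Decoding yzuth: y−5=t, z−11=o, u−5=p, t−11=i, h−5=c.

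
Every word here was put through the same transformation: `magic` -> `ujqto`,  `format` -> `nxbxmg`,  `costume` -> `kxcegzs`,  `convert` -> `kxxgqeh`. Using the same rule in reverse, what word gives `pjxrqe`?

In magic: m→u is +8, a→j is +9, g→q is +10, i→t is +11 — the shift increases by 1 each position. Letter i (0-indexed) is shifted by i+8, so successive shifts are 8, 9, 10, ….
Undoing it on pjxrqe: p−8=h, j−9=a, x−10=n, r−11=g, q−12=e, e−13=r.

hanger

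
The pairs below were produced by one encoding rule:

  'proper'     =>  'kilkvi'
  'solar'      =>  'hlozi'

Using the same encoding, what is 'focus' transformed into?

Each pair mirrors across the alphabet (p↔k, r↔i, o↔l): positions sum to 25. Each letter is replaced by its mirror in the alphabet: a↔z, b↔y, c↔x, and so on (the Atbash cipher).
On focus: f↔u, o↔l, c↔x, u↔f, s↔h.

ulxfh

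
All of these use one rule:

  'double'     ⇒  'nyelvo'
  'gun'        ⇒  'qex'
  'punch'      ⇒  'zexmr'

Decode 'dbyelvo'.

trouble

Compare letters: d→n is +10, o→y is +10, u→e is +10 — a constant shift. Every letter moves 10 places later in the alphabet, wrapping around z→a.
Undoing it on dbyelvo: d−10=t, b−10=r, y−10=o, e−10=u, l−10=b, v−10=l, o−10=e.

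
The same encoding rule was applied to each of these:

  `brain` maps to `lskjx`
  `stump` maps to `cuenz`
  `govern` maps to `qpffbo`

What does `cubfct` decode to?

stress

The shifts repeat in a cycle of length 2: positions 0,1,… shift by +10, +1, then the pattern repeats.
Decoding cubfct: c−10=s, u−1=t, b−10=r, f−1=e, c−10=s, t−1=s.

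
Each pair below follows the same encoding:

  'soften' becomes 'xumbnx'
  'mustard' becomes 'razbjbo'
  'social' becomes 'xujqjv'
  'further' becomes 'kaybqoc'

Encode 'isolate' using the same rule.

In soften: s→x is +5, o→u is +6, f→m is +7, t→b is +8 — the shift increases by 1 each position. Letter i (0-indexed) is shifted by i+5, so successive shifts are 5, 6, 7, ….
Applying it to isolate: i+5=n, s+6=y, o+7=v, l+8=t, a+9=j, t+10=d, e+11=p.

nyvtjdp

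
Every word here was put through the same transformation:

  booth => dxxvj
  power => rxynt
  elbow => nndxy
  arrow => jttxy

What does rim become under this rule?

tro

The shift depends on letter class: consonant b→d is +2, but vowel o→x is +9. Two shifts are in play — +9 for a/e/i/o/u, +2 for every other letter.
Applying it to rim: r(cons)+2=t, i(vowel)+9=r, m(cons)+2=o.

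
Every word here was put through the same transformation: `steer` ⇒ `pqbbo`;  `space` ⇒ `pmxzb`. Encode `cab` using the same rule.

Compare letters: s→p is +23, t→q is +23, e→b is +23 — a constant shift. It's a constant shift of +23 (ROT23).
Applying it to cab: c+23=z, a+23=x, b+23=y.

zxy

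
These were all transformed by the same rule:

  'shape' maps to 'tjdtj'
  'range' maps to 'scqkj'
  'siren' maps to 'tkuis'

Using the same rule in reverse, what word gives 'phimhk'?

In shape: s→t is +1, h→j is +2, a→d is +3, p→t is +4 — the shift increases by 1 each position. The shift increases by 1 at each position, starting from +1: 1, 2, 3, ….
Decoding phimhk: p−1=o, h−2=f, i−3=f, m−4=i, h−5=c, k−6=e.

office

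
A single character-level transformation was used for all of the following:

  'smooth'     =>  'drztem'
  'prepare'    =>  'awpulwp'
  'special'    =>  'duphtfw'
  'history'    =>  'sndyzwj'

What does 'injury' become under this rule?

A repeating key of period 2 is used — shifts +11, +5 over and over.
Applying it to injury: i+11=t, n+5=s, j+11=u, u+5=z, r+11=c, y+5=d.

tsuzcd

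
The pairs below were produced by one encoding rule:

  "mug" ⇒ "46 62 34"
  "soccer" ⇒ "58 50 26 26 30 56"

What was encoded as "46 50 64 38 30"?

movie

m(#13)→46 and u(#21)→62: differences scale by 2, so n = 2·pos + 20. Each letter becomes 2×(its alphabet position, a=1..z=26) + 20.
Reversing it on 46 50 64 38 30: 46→(46−20)÷2=13=m, 50→(50−20)÷2=15=o, 64→(64−20)÷2=22=v, 38→(38−20)÷2=9=i, 30→(30−20)÷2=5=e.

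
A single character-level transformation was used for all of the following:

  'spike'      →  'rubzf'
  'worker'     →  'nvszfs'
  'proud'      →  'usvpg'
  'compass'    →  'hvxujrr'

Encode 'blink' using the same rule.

s(18)→r(17) and p(15)→u(20) fit y≡25x+9 (mod 26); the inverse of 25 mod 26 is 25. Treating letters as 0–25, the rule is x ↦ 25x + 9 (mod 26).
For blink: b(1)→25·1+9≡8=i; l(11)→25·11+9≡24=y; i(8)→25·8+9≡1=b; n(13)→25·13+9≡22=w; k(10)→25·10+9≡25=z (all mod 26).

iybwz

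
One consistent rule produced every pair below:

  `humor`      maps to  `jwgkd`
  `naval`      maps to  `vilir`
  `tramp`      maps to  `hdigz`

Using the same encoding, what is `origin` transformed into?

h(7)→j(9) and u(20)→w(22) fit y≡15x+8 (mod 26); the inverse of 15 mod 26 is 7. Treating letters as 0–25, the rule is x ↦ 15x + 8 (mod 26).
For origin: o(14)→15·14+8≡10=k; r(17)→15·17+8≡3=d; i(8)→15·8+8≡24=y; g(6)→15·6+8≡20=u; i(8)→15·8+8≡24=y; n(13)→15·13+8≡21=v (all mod 26).

kdyuyv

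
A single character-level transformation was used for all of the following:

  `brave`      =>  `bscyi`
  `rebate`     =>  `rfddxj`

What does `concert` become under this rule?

cppfiwz

Each letter shifts forward by its position index (0, 1, 2, …) — the shift grows by one for each successive letter.
Applying it to concert: c+0=c, o+1=p, n+2=p, c+3=f, e+4=i, r+5=w, t+6=z.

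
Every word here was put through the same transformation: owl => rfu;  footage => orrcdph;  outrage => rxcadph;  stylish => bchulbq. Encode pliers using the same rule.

Two shifts are in play — +3 for a/e/i/o/u, +9 for every other letter.
For pliers: p(cons)+9=y, l(cons)+9=u, i(vowel)+3=l, e(vowel)+3=h, r(cons)+9=a, s(cons)+9=b.

yulhab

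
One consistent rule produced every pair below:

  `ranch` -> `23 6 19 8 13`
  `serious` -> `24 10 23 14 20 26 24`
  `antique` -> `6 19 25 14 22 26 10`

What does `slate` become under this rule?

r is letter #18 and maps to 23: an offset of 5. Each letter is replaced by its alphabet position (a=1..z=26) + 5.
On slate: s=19→24, l=12→17, a=1→6, t=20→25, e=5→10.

24 17 6 25 10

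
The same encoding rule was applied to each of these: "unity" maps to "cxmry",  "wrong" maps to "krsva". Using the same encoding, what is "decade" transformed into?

The output letters match the input read backwards, each shifted +4: unity reversed is ytinu. Read the word backwards and shift each letter +4.
On decade: reverse → edaced; then shift: e+4=i, d+4=h, a+4=e, c+4=g, e+4=i, d+4=h.

ihegih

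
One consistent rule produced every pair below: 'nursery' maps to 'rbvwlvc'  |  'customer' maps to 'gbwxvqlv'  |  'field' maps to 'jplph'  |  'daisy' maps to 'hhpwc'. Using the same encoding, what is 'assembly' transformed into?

hwwlqfpc

The shift depends on letter class: consonant n→r is +4, but vowel u→b is +7. Two shifts are in play — +7 for a/e/i/o/u, +4 for every other letter.
For assembly: a(vowel)+7=h, s(cons)+4=w, s(cons)+4=w, e(vowel)+7=l, m(cons)+4=q, b(cons)+4=f, l(cons)+4=p, y(cons)+4=c.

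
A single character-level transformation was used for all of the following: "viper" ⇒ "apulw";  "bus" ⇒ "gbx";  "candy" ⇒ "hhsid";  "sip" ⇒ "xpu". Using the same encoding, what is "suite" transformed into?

xbpyl

Two shifts are in play — +7 for a/e/i/o/u, +5 for every other letter.
For suite: s(cons)+5=x, u(vowel)+7=b, i(vowel)+7=p, t(cons)+5=y, e(vowel)+7=l.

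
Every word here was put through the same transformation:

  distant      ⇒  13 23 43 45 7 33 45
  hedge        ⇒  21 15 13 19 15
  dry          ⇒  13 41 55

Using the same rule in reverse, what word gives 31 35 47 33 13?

d(#4)→13 and i(#9)→23: differences scale by 2, so n = 2·pos + 5. With a=1..z=26, the number is 2·pos + 5.
Undoing it on 31 35 47 33 13: 31→(31−5)÷2=13=m, 35→(35−5)÷2=15=o, 47→(47−5)÷2=21=u, 33→(33−5)÷2=14=n, 13→(13−5)÷2=4=d.

mound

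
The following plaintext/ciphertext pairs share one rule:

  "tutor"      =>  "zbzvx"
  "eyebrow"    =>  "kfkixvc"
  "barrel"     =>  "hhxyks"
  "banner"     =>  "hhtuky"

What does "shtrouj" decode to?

mankind

Shifts by position in tutor: pos 0: t→z (+6), pos 1: u→b (+7), pos 2: t→z (+6), pos 3: o→v (+7) — repeating every 2. It's a Vigenère-style cipher with numeric key [6,7]: position i shifts by key[i mod 2].
Decoding shtrouj: s−6=m, h−7=a, t−6=n, r−7=k, o−6=i, u−7=n, j−6=d.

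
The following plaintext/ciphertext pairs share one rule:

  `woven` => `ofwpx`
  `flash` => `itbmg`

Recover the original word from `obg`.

fan

Read the word backwards and shift each letter +1.
Reversing it on obg: shift back: o−1=n, b−1=a, g−1=f → naf; then reverse → fan.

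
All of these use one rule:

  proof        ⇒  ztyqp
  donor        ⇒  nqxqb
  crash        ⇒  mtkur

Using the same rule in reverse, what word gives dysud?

twist

Shifts by position in proof: pos 0: p→z (+10), pos 1: r→t (+2), pos 2: o→y (+10), pos 3: o→q (+2) — repeating every 2. It's a Vigenère-style cipher with numeric key [10,2]: position i shifts by key[i mod 2].
Reversing it on dysud: d−10=t, y−2=w, s−10=i, u−2=s, d−10=t.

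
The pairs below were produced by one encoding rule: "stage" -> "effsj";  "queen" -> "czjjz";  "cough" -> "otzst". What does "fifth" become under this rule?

The shift depends on letter class: consonant s→e is +12, but vowel a→f is +5. Two shifts are in play — +5 for a/e/i/o/u, +12 for every other letter.
Applying it to fifth: f(cons)+12=r, i(vowel)+5=n, f(cons)+12=r, t(cons)+12=f, h(cons)+12=t.

rnrft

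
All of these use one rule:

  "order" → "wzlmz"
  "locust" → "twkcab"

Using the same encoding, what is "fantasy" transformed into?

Compare letters: o→w is +8, r→z is +8, d→l is +8 — a constant shift. Every letter moves 8 places later in the alphabet, wrapping around z→a.
For fantasy: f+8=n, a+8=i, n+8=v, t+8=b, a+8=i, s+8=a, y+8=g.

nivbiag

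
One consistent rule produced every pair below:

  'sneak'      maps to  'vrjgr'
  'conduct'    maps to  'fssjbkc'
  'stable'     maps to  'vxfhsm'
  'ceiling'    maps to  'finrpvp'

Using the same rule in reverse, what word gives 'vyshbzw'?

sunburn

In sneak: s→v is +3, n→r is +4, e→j is +5, a→g is +6 — the shift increases by 1 each position. Letter i (0-indexed) is shifted by i+3, so successive shifts are 3, 4, 5, ….
Undoing it on vyshbzw: v−3=s, y−4=u, s−5=n, h−6=b, b−7=u, z−8=r, w−9=n.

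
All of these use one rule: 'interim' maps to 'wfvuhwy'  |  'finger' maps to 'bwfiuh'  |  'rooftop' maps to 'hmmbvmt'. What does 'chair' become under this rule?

i(8)→w(22) and n(13)→f(5) fit y≡7x+18 (mod 26); the inverse of 7 mod 26 is 15. Each letter's alphabet position (a=0..z=25) is mapped through 7·x+18 mod 26 — an affine cipher.
For chair: c(2)→7·2+18≡6=g; h(7)→7·7+18≡15=p; a(0)→7·0+18≡18=s; i(8)→7·8+18≡22=w; r(17)→7·17+18≡7=h (all mod 26).

gpswh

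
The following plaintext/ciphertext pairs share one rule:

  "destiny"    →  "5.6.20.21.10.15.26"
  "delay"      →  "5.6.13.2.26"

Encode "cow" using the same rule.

d is letter #4 and maps to 5: an offset of 1. Letters become their 1-based position plus 1 (so a→2, b→3, …).
For cow: c=3→4, o=15→16, w=23→24.

4.16.24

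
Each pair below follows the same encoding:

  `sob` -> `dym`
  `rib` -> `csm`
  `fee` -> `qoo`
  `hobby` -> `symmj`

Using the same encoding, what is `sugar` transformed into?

derkc

The shift depends on letter class: consonant s→d is +11, but vowel o→y is +10. Two shifts are in play — +10 for a/e/i/o/u, +11 for every other letter.
On sugar: s(cons)+11=d, u(vowel)+10=e, g(cons)+11=r, a(vowel)+10=k, r(cons)+11=c.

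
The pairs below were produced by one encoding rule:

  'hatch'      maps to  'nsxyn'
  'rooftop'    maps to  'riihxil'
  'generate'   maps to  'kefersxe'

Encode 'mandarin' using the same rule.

csfbsrqf

Treating letters as 0–25, the rule is x ↦ 3x + 18 (mod 26).
Applying it to mandarin: m(12)→3·12+18≡2=c; a(0)→3·0+18≡18=s; n(13)→3·13+18≡5=f; d(3)→3·3+18≡1=b; a(0)→3·0+18≡18=s; r(17)→3·17+18≡17=r; i(8)→3·8+18≡16=q; n(13)→3·13+18≡5=f (all mod 26).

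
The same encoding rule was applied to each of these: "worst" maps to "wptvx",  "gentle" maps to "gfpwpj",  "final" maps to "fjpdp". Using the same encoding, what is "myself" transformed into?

Letter i (0-indexed) is shifted by i+0, so successive shifts are 0, 1, 2, ….
Applying it to myself: m+0=m, y+1=z, s+2=u, e+3=h, l+4=p, f+5=k.

mzuhpk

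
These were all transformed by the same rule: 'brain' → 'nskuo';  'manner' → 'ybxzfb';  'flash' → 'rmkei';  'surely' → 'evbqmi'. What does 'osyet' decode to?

cross

A repeating key of period 3 is used — shifts +12, +1, +10 over and over.
Decoding osyet: o−12=c, s−1=r, y−10=o, e−12=s, t−1=s.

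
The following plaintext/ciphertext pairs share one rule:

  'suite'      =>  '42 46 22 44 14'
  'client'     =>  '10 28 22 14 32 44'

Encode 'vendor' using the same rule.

48 14 32 12 34 40

Each letter becomes 2×(its alphabet position, a=1..z=26) + 4.
For vendor: v=22→48, e=5→14, n=14→32, d=4→12, o=15→34, r=18→40.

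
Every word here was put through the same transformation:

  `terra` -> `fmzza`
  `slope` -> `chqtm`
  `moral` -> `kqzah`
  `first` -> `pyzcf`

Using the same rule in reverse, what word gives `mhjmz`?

Treating letters as 0–25, the rule is x ↦ 3x + 0 (mod 26).
Reversing it on mhjmz: m(12)→9·(12−0)≡4=e; h(7)→9·(7−0)≡11=l; j(9)→9·(9−0)≡3=d; m(12)→9·(12−0)≡4=e; z(25)→9·(25−0)≡17=r (all mod 26).

elder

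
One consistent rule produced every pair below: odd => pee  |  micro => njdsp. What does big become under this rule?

cjh

Compare letters: o→p is +1, d→e is +1, d→e is +1 — a constant shift. This is a Caesar cipher with shift 1.
For big: b+1=c, i+1=j, g+1=h.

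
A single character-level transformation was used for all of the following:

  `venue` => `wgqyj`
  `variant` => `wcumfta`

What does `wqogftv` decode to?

In venue: v→w is +1, e→g is +2, n→q is +3, u→y is +4 — the shift increases by 1 each position. Each letter shifts forward by (position + 1), i.e. 1, 2, 3, … — the shift grows by one for each successive letter.
Undoing it on wqogftv: w−1=v, q−2=o, o−3=l, g−4=c, f−5=a, t−6=n, v−7=o.

volcano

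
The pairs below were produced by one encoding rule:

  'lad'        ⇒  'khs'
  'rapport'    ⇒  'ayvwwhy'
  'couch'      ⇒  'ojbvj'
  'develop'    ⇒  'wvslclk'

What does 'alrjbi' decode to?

bucket

The output letters match the input read backwards, each shifted +7: lad reversed is dal. Read the word backwards and shift each letter +7.
Reversing it on alrjbi: shift back: a−7=t, l−7=e, r−7=k, j−7=c, b−7=u, i−7=b → tekcub; then reverse → bucket.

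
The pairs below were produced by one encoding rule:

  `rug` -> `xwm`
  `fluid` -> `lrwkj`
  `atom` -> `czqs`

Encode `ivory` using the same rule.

The shift depends on letter class: consonant r→x is +6, but vowel u→w is +2. Vowels shift forward by 2 and consonants shift forward by 6.
On ivory: i(vowel)+2=k, v(cons)+6=b, o(vowel)+2=q, r(cons)+6=x, y(cons)+6=e.

kbqxe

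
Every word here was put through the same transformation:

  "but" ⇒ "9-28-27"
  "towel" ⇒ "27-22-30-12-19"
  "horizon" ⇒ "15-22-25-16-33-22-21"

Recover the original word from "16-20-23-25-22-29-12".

improve

b is letter #2 and maps to 9: an offset of 7. Each letter is replaced by its alphabet position (a=1..z=26) + 7.
Reversing it on 16-20-23-25-22-29-12: 16→(16−7)÷1=9=i, 20→(20−7)÷1=13=m, 23→(23−7)÷1=16=p, 25→(25−7)÷1=18=r, 22→(22−7)÷1=15=o, 29→(29−7)÷1=22=v, 12→(12−7)÷1=5=e.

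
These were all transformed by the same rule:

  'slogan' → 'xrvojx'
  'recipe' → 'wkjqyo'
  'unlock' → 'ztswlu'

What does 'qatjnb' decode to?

lumber

In slogan: s→x is +5, l→r is +6, o→v is +7, g→o is +8 — the shift increases by 1 each position. Letter i (0-indexed) is shifted by i+5, so successive shifts are 5, 6, 7, ….
Decoding qatjnb: q−5=l, a−6=u, t−7=m, j−8=b, n−9=e, b−10=r.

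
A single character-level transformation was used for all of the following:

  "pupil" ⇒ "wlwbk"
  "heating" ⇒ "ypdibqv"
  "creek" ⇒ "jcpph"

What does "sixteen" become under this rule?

fbuippq

p(15)→w(22) and u(20)→l(11) fit y≡3x+3 (mod 26); the inverse of 3 mod 26 is 9. Treating letters as 0–25, the rule is x ↦ 3x + 3 (mod 26).
On sixteen: s(18)→3·18+3≡5=f; i(8)→3·8+3≡1=b; x(23)→3·23+3≡20=u; t(19)→3·19+3≡8=i; e(4)→3·4+3≡15=p; e(4)→3·4+3≡15=p; n(13)→3·13+3≡16=q (all mod 26).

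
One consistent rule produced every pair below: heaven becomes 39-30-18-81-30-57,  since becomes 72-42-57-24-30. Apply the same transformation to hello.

39-30-51-51-60

Each letter becomes 3×(its alphabet position, a=1..z=26) + 15.
For hello: h=8→39, e=5→30, l=12→51, l=12→51, o=15→60.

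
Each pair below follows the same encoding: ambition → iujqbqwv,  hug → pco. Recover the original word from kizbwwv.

Compare letters: a→i is +8, m→u is +8, b→j is +8 — a constant shift. This is a Caesar cipher with shift 8.
Decoding kizbwwv: k−8=c, i−8=a, z−8=r, b−8=t, w−8=o, w−8=o, v−8=n.

cartoon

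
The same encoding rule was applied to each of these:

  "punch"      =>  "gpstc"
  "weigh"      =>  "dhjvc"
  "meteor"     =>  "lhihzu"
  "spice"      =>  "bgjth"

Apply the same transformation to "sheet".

p(15)→g(6) and u(20)→p(15) fit y≡7x+5 (mod 26); the inverse of 7 mod 26 is 15. Treating letters as 0–25, the rule is x ↦ 7x + 5 (mod 26).
On sheet: s(18)→7·18+5≡1=b; h(7)→7·7+5≡2=c; e(4)→7·4+5≡7=h; e(4)→7·4+5≡7=h; t(19)→7·19+5≡8=i (all mod 26).

bchhi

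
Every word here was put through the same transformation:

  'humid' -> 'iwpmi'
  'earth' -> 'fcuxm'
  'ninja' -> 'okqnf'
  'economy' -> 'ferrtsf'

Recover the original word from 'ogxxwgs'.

neutral

Letter i (0-indexed) is shifted by i+1, so successive shifts are 1, 2, 3, ….
Undoing it on ogxxwgs: o−1=n, g−2=e, x−3=u, x−4=t, w−5=r, g−6=a, s−7=l.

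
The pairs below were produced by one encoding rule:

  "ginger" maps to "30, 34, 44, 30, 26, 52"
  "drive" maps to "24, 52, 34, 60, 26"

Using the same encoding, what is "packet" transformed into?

g(#7)→30 and i(#9)→34: differences scale by 2, so n = 2·pos + 16. The formula is n = 2×(alphabet index, a=1) + 16.
Applying it to packet: p=16→48, a=1→18, c=3→22, k=11→38, e=5→26, t=20→56.

48, 18, 22, 38, 26, 56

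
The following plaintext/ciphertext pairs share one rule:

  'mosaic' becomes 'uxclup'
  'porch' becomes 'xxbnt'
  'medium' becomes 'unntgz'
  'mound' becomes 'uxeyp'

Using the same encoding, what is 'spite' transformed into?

In mosaic: m→u is +8, o→x is +9, s→c is +10, a→l is +11 — the shift increases by 1 each position. Each letter shifts forward by (position + 8), i.e. 8, 9, 10, … — the shift grows by one for each successive letter.
Applying it to spite: s+8=a, p+9=y, i+10=s, t+11=e, e+12=q.

ayseq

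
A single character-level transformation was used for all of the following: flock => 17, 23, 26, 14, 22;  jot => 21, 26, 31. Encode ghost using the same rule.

f is letter #6 and maps to 17: an offset of 11. The number is (letter's place in the alphabet, a=1) + 11.
Applying it to ghost: g=7→18, h=8→19, o=15→26, s=19→30, t=20→31.

18, 19, 26, 30, 31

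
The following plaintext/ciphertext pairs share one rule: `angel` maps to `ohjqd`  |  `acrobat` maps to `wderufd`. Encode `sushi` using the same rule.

lkvxv

Read the word backwards and shift each letter +3.
For sushi: reverse → ihsus; then shift: i+3=l, h+3=k, s+3=v, u+3=x, s+3=v.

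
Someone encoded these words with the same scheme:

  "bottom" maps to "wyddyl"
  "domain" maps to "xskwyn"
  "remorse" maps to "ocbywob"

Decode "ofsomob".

Read the word backwards and shift each letter +10.
Reversing it on ofsomob: shift back: o−10=e, f−10=v, s−10=i, o−10=e, m−10=c, o−10=e, b−10=r → eviecer; then reverse → receive.

receive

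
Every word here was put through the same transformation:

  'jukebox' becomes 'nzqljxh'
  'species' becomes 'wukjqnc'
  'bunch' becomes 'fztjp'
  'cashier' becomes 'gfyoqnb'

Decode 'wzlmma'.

suffer

In jukebox: j→n is +4, u→z is +5, k→q is +6, e→l is +7 — the shift increases by 1 each position. The shift increases by 1 at each position, starting from +4: 4, 5, 6, ….
Reversing it on wzlmma: w−4=s, z−5=u, l−6=f, m−7=f, m−8=e, a−9=r.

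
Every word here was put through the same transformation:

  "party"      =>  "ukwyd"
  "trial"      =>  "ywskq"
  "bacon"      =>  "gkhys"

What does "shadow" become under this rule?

xmkiyb

Two shifts are in play — +10 for a/e/i/o/u, +5 for every other letter.
For shadow: s(cons)+5=x, h(cons)+5=m, a(vowel)+10=k, d(cons)+5=i, o(vowel)+10=y, w(cons)+5=b.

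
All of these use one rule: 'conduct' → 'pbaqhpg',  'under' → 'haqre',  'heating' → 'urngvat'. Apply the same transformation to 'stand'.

fgnaq

Compare letters: c→p is +13, o→b is +13, n→a is +13 — a constant shift. Every letter moves 13 places later in the alphabet, wrapping around z→a.
On stand: s+13=f, t+13=g, a+13=n, n+13=a, d+13=q.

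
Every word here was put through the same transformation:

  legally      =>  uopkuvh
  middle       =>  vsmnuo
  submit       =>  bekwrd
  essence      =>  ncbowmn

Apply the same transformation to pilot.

ysuyc

Shifts by position in legally: pos 0: l→u (+9), pos 1: e→o (+10), pos 2: g→p (+9), pos 3: a→k (+10) — repeating every 2. A repeating key of period 2 is used — shifts +9, +10 over and over.
For pilot: p+9=y, i+10=s, l+9=u, o+10=y, t+9=c.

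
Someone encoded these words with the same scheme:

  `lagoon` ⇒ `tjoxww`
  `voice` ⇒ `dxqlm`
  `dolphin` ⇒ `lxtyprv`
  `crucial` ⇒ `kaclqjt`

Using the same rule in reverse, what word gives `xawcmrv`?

Shifts by position in lagoon: pos 0: l→t (+8), pos 1: a→j (+9), pos 2: g→o (+8), pos 3: o→x (+9) — repeating every 2. A repeating key of period 2 is used — shifts +8, +9 over and over.
Decoding xawcmrv: x−8=p, a−9=r, w−8=o, c−9=t, m−8=e, r−9=i, v−8=n.

protein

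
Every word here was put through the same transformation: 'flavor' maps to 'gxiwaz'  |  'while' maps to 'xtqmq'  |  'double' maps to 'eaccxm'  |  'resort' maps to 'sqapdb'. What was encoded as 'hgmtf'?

guest

Shifts by position in flavor: pos 0: f→g (+1), pos 1: l→x (+12), pos 2: a→i (+8), pos 3: v→w (+1), pos 4: o→a (+12), pos 5: r→z (+8) — repeating every 3. The shifts repeat in a cycle of length 3: positions 0,1,… shift by +1, +12, +8, then the pattern repeats.
Undoing it on hgmtf: h−1=g, g−12=u, m−8=e, t−1=s, f−12=t.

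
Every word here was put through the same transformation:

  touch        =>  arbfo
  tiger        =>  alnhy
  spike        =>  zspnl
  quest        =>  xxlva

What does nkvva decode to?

Shifts by position in touch: pos 0: t→a (+7), pos 1: o→r (+3), pos 2: u→b (+7), pos 3: c→f (+3) — repeating every 2. The shifts repeat in a cycle of length 2: positions 0,1,… shift by +7, +3, then the pattern repeats.
Reversing it on nkvva: n−7=g, k−3=h, v−7=o, v−3=s, a−7=t.

ghost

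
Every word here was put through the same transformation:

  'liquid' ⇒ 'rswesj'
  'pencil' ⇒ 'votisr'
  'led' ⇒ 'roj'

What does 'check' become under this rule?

The shift depends on letter class: consonant l→r is +6, but vowel i→s is +10. Two shifts are in play — +10 for a/e/i/o/u, +6 for every other letter.
On check: c(cons)+6=i, h(cons)+6=n, e(vowel)+10=o, c(cons)+6=i, k(cons)+6=q.

inoiq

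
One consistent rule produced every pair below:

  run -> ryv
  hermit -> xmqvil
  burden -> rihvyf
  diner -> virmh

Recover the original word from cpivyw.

surely

The output letters match the input read backwards, each shifted +4: run reversed is nur. Read the word backwards and shift each letter +4.
Reversing it on cpivyw: shift back: c−4=y, p−4=l, i−4=e, v−4=r, y−4=u, w−4=s → ylerus; then reverse → surely.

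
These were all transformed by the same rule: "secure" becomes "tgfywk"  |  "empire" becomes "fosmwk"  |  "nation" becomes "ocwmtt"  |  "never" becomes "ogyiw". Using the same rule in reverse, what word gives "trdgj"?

In secure: s→t is +1, e→g is +2, c→f is +3, u→y is +4 — the shift increases by 1 each position. Letter i (0-indexed) is shifted by i+1, so successive shifts are 1, 2, 3, ….
Undoing it on trdgj: t−1=s, r−2=p, d−3=a, g−4=c, j−5=e.

space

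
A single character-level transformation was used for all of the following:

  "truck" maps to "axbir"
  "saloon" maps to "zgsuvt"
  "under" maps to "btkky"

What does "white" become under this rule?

A repeating key of period 2 is used — shifts +7, +6 over and over.
For white: w+7=d, h+6=n, i+7=p, t+6=z, e+7=l.

dnpzl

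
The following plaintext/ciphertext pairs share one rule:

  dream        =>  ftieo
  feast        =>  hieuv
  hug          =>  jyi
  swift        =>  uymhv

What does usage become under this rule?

yueii

Vowels shift forward by 4 and consonants shift forward by 2.
On usage: u(vowel)+4=y, s(cons)+2=u, a(vowel)+4=e, g(cons)+2=i, e(vowel)+4=i.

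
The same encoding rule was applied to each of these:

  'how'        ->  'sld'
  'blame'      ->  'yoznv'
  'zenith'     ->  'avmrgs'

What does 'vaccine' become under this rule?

Each pair mirrors across the alphabet (h↔s, o↔l, w↔d): positions sum to 25. Letters are reflected about the middle of the alphabet (position → 25−position): Atbash.
Applying it to vaccine: v↔e, a↔z, c↔x, c↔x, i↔r, n↔m, e↔v.

ezxxrmv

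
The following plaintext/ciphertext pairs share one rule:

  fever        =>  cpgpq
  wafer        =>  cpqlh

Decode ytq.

The output letters match the input read backwards, each shifted +11: fever reversed is revef. Read the word backwards and shift each letter +11.
Undoing it on ytq: shift back: y−11=n, t−11=i, q−11=f → nif; then reverse → fin.

fin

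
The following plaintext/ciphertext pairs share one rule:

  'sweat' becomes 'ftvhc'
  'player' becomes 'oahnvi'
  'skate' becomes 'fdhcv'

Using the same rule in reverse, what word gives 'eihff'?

brass

Treating letters as 0–25, the rule is x ↦ 23x + 7 (mod 26).
Undoing it on eihff: e(4)→17·(4−7)≡1=b; i(8)→17·(8−7)≡17=r; h(7)→17·(7−7)≡0=a; f(5)→17·(5−7)≡18=s; f(5)→17·(5−7)≡18=s (all mod 26).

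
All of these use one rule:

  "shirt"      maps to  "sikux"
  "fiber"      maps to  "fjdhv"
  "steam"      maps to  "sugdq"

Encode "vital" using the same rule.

vjvdp

The shift increases by 1 at each position, starting from +0: 0, 1, 2, ….
On vital: v+0=v, i+1=j, t+2=v, a+3=d, l+4=p.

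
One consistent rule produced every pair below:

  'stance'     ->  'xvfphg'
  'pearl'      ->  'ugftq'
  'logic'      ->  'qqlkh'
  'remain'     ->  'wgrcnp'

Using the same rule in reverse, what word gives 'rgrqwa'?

It's a Vigenère-style cipher with numeric key [5,2]: position i shifts by key[i mod 2].
Undoing it on rgrqwa: r−5=m, g−2=e, r−5=m, q−2=o, w−5=r, a−2=y.

memory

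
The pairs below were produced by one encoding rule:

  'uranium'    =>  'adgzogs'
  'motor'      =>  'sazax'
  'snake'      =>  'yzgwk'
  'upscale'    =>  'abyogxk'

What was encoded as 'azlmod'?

unfair

Shifts by position in uranium: pos 0: u→a (+6), pos 1: r→d (+12), pos 2: a→g (+6), pos 3: n→z (+12) — repeating every 2. A repeating key of period 2 is used — shifts +6, +12 over and over.
Reversing it on azlmod: a−6=u, z−12=n, l−6=f, m−12=a, o−6=i, d−12=r.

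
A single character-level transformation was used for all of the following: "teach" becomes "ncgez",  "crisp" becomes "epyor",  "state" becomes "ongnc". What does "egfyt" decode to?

This is an affine cipher: with a=0,…,z=25, each position x becomes (25x+6) mod 26.
Undoing it on egfyt: e(4)→25·(4−6)≡2=c; g(6)→25·(6−6)≡0=a; f(5)→25·(5−6)≡1=b; y(24)→25·(24−6)≡8=i; t(19)→25·(19−6)≡13=n (all mod 26).

cabin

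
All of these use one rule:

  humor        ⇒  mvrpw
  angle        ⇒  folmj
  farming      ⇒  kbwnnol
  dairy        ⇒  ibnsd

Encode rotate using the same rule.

wpybyf

The shifts repeat in a cycle of length 2: positions 0,1,… shift by +5, +1, then the pattern repeats.
For rotate: r+5=w, o+1=p, t+5=y, a+1=b, t+5=y, e+1=f.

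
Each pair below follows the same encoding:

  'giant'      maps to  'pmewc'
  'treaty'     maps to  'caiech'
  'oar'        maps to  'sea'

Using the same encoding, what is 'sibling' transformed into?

bmkumwp

Vowels shift forward by 4 and consonants shift forward by 9.
Applying it to sibling: s(cons)+9=b, i(vowel)+4=m, b(cons)+9=k, l(cons)+9=u, i(vowel)+4=m, n(cons)+9=w, g(cons)+9=p.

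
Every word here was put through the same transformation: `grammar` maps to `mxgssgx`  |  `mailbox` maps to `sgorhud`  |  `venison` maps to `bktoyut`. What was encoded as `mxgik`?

grace

Compare letters: g→m is +6, r→x is +6, a→g is +6 — a constant shift. Each letter is shifted forward by 6 in the alphabet (a Caesar shift of +6).
Decoding mxgik: m−6=g, x−6=r, g−6=a, i−6=c, k−6=e.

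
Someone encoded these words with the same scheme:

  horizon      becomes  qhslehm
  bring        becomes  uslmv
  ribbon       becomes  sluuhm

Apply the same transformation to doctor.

khpihs

h(7)→q(16) and o(14)→h(7) fit y≡21x+25 (mod 26); the inverse of 21 mod 26 is 5. Treating letters as 0–25, the rule is x ↦ 21x + 25 (mod 26).
On doctor: d(3)→21·3+25≡10=k; o(14)→21·14+25≡7=h; c(2)→21·2+25≡15=p; t(19)→21·19+25≡8=i; o(14)→21·14+25≡7=h; r(17)→21·17+25≡18=s (all mod 26).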